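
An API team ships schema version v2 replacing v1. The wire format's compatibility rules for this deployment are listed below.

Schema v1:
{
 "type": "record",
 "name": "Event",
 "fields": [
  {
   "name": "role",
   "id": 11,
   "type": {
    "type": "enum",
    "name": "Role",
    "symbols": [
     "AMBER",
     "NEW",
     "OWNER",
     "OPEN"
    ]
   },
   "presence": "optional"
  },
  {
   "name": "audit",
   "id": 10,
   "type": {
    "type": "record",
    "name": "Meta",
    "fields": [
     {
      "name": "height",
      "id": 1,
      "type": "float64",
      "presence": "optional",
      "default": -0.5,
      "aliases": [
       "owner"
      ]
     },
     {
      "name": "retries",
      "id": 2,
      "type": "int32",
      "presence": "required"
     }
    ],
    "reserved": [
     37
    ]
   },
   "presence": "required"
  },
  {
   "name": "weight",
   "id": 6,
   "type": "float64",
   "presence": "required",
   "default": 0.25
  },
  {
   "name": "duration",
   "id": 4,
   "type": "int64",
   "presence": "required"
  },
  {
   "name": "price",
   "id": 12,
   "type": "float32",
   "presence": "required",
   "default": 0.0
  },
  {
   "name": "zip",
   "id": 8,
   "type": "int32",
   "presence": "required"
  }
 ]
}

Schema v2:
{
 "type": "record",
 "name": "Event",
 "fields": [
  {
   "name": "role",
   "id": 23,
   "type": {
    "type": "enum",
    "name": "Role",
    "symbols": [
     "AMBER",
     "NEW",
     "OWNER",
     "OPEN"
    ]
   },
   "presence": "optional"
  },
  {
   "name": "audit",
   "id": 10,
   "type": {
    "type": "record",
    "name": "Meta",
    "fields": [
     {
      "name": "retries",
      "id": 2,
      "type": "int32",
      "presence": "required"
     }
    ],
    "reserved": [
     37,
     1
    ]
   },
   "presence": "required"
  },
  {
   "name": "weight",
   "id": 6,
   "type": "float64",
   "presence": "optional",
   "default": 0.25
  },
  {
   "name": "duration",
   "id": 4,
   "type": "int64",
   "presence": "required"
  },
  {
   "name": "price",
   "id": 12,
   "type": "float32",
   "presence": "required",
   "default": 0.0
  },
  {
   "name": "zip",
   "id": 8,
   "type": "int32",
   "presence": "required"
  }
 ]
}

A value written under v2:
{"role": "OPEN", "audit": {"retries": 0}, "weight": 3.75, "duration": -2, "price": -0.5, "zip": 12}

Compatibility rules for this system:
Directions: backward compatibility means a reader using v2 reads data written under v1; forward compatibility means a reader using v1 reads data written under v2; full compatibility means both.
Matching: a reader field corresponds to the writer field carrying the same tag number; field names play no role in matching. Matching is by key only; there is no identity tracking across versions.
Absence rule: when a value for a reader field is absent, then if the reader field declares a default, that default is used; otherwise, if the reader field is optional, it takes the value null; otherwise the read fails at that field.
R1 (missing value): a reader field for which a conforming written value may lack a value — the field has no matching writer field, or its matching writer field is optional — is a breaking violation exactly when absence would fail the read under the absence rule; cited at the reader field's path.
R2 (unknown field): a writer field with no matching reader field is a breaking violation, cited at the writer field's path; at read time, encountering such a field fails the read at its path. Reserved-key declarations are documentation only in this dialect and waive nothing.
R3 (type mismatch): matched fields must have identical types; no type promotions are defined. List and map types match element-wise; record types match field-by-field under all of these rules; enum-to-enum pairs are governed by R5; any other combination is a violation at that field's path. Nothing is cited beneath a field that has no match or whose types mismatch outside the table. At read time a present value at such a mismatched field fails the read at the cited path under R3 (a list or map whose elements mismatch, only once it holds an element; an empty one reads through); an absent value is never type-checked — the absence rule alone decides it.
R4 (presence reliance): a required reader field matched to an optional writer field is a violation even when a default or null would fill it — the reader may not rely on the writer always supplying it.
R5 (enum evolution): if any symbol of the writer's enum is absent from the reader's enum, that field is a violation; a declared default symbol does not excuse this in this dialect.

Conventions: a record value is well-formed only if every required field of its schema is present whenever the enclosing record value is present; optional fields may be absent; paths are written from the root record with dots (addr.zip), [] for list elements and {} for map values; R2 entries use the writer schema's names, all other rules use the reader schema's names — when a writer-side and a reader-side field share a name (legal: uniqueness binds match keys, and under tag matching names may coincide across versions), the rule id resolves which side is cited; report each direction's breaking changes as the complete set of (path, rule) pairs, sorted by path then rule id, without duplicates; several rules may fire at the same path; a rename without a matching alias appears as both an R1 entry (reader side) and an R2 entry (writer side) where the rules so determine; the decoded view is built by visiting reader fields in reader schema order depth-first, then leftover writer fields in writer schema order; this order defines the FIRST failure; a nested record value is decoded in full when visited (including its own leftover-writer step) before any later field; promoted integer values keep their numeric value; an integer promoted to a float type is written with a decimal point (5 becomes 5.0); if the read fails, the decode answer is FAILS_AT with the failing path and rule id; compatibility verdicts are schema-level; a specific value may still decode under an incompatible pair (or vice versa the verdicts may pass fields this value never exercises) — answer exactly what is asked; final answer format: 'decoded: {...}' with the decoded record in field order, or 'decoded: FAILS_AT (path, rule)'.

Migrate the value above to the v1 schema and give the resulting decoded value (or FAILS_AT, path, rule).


each type pair in Event: writer, then reader
decoding the Event value with the v1 reader:
  role := null (absent, optional -> null)
  audit.height := -0.5 (absent -> default)
  audit.retries := 0
  weight := 3.75
  duration := -2
  price := -0.5
  zip := 12
  read fails at role under R2 (unknown field)
  => FAILS_AT (role, R2)
checking off the Event differences that do not matter here:
  removed field height from record Meta (its key 1 joins the reserved list) -> matters for Event compatibility verdicts, not for this value's decode
  field weight in record Event: required changed to optional -> matters for Event compatibility verdicts, not for this value's decode

decoded: FAILS_AT (role, R2)


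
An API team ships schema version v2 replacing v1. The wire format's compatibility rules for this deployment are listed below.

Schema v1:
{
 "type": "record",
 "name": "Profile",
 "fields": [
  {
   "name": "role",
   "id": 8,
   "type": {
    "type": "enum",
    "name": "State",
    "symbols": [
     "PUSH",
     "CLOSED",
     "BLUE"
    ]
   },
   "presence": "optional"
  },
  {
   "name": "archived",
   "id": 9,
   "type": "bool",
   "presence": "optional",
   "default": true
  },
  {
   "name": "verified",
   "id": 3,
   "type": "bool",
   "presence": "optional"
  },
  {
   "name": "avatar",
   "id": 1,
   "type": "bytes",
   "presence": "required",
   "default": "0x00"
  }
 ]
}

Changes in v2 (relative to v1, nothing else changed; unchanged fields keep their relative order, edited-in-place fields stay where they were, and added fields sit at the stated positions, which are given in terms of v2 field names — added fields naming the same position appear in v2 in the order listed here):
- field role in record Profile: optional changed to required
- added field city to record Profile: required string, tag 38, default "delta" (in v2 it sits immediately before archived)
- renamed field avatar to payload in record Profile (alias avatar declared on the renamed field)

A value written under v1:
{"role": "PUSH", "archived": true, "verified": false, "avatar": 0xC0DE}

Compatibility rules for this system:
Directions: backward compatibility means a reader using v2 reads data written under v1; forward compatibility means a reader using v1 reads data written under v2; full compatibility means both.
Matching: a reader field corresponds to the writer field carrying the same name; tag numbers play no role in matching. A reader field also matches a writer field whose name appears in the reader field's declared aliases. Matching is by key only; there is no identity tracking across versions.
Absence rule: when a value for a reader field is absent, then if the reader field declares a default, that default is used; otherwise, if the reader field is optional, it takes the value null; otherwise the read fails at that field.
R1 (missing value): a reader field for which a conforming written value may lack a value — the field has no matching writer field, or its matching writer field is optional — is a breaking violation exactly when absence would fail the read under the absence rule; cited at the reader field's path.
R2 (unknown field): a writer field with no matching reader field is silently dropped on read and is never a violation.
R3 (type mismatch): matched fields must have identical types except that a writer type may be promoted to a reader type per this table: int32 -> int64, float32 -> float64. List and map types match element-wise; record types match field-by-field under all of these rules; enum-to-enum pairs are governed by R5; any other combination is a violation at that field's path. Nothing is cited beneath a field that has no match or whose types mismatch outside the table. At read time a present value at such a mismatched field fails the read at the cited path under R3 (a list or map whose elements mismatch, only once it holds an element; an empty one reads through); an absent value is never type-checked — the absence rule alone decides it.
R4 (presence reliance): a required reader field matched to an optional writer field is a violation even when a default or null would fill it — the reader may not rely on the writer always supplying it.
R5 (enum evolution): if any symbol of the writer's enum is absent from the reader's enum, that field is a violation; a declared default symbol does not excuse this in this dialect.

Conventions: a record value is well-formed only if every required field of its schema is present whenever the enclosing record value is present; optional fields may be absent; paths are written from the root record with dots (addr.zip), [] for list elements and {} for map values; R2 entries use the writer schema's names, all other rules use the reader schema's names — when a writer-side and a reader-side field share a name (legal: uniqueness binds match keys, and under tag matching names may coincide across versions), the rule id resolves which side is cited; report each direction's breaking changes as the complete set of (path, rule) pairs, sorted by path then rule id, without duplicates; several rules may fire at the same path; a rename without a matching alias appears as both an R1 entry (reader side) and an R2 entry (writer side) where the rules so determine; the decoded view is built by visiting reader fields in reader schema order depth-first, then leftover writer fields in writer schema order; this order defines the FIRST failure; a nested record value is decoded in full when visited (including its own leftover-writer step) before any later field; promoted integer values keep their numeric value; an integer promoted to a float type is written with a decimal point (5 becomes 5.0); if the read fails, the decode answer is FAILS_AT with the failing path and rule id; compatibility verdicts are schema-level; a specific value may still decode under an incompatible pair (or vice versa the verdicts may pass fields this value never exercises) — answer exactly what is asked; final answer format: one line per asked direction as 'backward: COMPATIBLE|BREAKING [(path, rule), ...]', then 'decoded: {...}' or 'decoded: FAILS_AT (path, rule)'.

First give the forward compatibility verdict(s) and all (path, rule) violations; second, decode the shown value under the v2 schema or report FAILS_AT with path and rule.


arrows below run writer -> reader for Profile
checking forward for Profile: reader v1 against writer v2:
  writer required, State -> State: reader role maps from writer role
  writer optional, bool -> bool: reader archived maps from writer archived
  writer optional, bool -> bool: reader verified maps from writer verified
  avatar: no writer-side match
  leftover writer field: city
  leftover writer field: payload
  => forward: COMPATIBLE
decode walk for Profile under reader schema v2:
  role := "PUSH"
  city := "delta" (absent -> default)
  archived := true
  verified := false
  payload := 0xC0DE (from writer avatar)
  => decoded: {"role": "PUSH", "city": "delta", "archived": true, "verified": false, "payload": 0xC0DE}
the rest of the Profile diff is inert for this question:
  field role in record Profile: optional changed to required -> fires only in the backward direction of Profile, which is not asked here

forward: COMPATIBLE []; decoded: {"role": "PUSH", "city": "delta", "archived": true, "verified": false, "payload": 0xC0DE}


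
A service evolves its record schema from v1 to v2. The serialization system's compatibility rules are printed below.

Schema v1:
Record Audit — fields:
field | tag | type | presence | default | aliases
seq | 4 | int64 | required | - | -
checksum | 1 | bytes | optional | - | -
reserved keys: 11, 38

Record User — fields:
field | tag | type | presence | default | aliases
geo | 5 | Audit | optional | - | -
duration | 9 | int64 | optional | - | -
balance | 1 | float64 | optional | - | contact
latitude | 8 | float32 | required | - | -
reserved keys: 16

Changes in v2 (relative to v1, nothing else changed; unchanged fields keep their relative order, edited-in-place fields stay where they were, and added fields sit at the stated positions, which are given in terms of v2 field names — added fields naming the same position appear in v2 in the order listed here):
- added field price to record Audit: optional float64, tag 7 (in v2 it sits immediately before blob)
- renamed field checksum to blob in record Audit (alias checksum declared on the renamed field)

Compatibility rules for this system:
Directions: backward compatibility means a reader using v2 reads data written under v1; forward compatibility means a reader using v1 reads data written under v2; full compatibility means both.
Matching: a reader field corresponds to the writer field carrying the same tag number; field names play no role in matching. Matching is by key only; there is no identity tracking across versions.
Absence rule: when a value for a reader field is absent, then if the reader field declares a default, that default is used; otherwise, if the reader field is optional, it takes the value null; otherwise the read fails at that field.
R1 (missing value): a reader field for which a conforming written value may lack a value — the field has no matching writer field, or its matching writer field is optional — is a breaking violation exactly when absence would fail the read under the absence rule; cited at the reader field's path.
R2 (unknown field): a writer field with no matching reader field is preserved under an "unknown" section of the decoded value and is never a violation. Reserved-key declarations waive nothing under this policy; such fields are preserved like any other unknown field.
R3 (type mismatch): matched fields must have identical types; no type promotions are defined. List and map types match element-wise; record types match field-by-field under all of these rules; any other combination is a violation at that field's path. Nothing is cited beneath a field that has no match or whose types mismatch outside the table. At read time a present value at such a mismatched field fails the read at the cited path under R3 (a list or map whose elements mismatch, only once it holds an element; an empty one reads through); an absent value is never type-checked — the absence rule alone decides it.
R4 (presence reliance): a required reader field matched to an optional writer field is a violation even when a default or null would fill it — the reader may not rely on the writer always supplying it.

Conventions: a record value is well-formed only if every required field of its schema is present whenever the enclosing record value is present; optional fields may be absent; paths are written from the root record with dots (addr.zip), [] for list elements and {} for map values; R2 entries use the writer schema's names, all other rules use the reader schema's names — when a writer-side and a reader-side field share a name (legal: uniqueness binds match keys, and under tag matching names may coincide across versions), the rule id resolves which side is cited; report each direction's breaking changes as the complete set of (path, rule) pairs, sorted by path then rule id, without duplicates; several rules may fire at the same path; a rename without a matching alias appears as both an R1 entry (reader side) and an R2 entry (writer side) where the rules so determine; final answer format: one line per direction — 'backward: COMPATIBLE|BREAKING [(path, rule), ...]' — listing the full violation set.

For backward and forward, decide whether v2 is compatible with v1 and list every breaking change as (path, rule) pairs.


backward: COMPATIBLE []; forward: COMPATIBLE []

arrows below run writer -> reader for User
backward pass over User, reader schema v2, writer schema v1:
  Audit -> Audit, writer optional: geo aligns to geo
  int64 -> int64, writer optional: duration aligns to duration
  float64 -> float64, writer optional: balance aligns to balance
  float32 -> float32, writer required: latitude aligns to latitude
  int64 -> int64, writer required: geo.seq aligns to geo.seq
  geo.price: no writer match
  bytes -> bytes, writer optional: geo.blob aligns to geo.checksum
  => backward verdict for User: COMPATIBLE, no violations
forward pass over User, reader schema v1, writer schema v2:
  Audit -> Audit, writer optional: geo aligns to geo
  int64 -> int64, writer optional: duration aligns to duration
  float64 -> float64, writer optional: balance aligns to balance
  float32 -> float32, writer required: latitude aligns to latitude
  int64 -> int64, writer required: geo.seq aligns to geo.seq
  bytes -> bytes, writer optional: geo.checksum aligns to geo.blob
  writer field geo.price has no reader counterpart
  => forward verdict for User: COMPATIBLE, no violations


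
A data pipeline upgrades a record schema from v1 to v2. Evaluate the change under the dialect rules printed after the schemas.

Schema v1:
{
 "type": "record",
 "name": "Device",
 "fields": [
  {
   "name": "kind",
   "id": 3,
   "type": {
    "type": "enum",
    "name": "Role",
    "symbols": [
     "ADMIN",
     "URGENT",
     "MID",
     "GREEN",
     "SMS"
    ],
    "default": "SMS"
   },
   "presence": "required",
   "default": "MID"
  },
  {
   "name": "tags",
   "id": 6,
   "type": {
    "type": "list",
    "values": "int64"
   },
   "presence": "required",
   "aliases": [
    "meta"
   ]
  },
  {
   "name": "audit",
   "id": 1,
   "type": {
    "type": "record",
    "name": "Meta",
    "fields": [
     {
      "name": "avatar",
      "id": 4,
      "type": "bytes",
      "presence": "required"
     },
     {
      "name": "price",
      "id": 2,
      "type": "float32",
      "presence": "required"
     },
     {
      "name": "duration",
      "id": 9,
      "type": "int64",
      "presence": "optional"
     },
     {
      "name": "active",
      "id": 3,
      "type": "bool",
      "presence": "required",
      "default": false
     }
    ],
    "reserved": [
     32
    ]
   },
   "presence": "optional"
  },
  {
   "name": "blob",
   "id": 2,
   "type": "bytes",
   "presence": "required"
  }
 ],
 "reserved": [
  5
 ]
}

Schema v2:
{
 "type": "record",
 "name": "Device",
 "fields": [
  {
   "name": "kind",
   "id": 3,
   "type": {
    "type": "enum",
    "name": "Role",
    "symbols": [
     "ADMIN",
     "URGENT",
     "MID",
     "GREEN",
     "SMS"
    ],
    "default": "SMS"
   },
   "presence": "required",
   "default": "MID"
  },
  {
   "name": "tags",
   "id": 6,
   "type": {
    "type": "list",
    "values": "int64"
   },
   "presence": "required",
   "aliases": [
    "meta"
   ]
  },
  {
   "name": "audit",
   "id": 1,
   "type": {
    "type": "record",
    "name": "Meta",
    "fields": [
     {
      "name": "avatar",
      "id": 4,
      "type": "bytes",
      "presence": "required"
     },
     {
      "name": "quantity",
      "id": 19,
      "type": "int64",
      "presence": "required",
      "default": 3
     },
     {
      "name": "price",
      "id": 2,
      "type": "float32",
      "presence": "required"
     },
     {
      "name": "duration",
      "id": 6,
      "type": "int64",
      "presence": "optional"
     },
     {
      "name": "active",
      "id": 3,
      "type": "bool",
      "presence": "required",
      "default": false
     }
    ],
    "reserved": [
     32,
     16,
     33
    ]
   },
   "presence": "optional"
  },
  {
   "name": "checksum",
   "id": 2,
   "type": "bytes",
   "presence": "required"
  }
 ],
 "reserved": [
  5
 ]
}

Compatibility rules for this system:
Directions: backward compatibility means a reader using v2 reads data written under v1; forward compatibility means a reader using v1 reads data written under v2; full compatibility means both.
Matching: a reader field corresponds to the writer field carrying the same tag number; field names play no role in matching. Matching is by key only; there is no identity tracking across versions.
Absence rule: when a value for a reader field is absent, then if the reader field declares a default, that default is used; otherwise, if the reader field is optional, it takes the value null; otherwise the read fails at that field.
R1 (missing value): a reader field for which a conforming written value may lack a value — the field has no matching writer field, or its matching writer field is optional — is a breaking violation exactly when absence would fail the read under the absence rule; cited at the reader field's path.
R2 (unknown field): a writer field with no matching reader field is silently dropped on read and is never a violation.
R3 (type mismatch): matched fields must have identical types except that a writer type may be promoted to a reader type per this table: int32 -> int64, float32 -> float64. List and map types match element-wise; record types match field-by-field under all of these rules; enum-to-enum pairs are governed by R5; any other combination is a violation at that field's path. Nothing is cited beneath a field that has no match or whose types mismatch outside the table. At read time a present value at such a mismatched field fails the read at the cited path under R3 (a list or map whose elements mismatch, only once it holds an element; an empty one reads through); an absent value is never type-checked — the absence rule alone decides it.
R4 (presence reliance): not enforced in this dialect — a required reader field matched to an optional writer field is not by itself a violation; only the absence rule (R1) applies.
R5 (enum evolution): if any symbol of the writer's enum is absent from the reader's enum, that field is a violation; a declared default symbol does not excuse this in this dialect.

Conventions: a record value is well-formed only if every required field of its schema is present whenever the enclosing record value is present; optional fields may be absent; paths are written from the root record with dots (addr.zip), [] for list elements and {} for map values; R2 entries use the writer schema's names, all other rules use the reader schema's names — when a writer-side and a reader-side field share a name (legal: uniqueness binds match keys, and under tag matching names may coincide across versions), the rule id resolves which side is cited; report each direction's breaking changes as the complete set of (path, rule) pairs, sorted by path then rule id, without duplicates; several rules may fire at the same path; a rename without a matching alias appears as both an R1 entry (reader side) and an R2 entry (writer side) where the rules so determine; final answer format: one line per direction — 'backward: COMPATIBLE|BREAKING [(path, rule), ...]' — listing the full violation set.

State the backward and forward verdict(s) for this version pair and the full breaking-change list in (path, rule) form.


in Device below, arrows point writer -> reader
backward on Device — v2 reading data written by v1:
  Role -> Role, writer required: kind aligns to kind
  list<int64> -> list<int64>, writer required: tags aligns to tags
  Meta -> Meta, writer optional: audit aligns to audit
  bytes -> bytes, writer required: checksum aligns to blob
  bytes -> bytes, writer required: audit.avatar aligns to audit.avatar
  audit.quantity has no writer counterpart
  float32 -> float32, writer required: audit.price aligns to audit.price
  audit.duration has no writer counterpart
  bool -> bool, writer required: audit.active aligns to audit.active
  writer audit.duration: unknown to reader
  => backward: COMPATIBLE
forward on Device — v1 reading data written by v2:
  Role -> Role, writer required: kind aligns to kind
  list<int64> -> list<int64>, writer required: tags aligns to tags
  Meta -> Meta, writer optional: audit aligns to audit
  bytes -> bytes, writer required: blob aligns to checksum
  bytes -> bytes, writer required: audit.avatar aligns to audit.avatar
  float32 -> float32, writer required: audit.price aligns to audit.price
  audit.duration has no writer counterpart
  bool -> bool, writer required: audit.active aligns to audit.active
  writer audit.quantity: unknown to reader
  writer audit.duration: unknown to reader
  => forward: COMPATIBLE

backward: COMPATIBLE []; forward: COMPATIBLE []


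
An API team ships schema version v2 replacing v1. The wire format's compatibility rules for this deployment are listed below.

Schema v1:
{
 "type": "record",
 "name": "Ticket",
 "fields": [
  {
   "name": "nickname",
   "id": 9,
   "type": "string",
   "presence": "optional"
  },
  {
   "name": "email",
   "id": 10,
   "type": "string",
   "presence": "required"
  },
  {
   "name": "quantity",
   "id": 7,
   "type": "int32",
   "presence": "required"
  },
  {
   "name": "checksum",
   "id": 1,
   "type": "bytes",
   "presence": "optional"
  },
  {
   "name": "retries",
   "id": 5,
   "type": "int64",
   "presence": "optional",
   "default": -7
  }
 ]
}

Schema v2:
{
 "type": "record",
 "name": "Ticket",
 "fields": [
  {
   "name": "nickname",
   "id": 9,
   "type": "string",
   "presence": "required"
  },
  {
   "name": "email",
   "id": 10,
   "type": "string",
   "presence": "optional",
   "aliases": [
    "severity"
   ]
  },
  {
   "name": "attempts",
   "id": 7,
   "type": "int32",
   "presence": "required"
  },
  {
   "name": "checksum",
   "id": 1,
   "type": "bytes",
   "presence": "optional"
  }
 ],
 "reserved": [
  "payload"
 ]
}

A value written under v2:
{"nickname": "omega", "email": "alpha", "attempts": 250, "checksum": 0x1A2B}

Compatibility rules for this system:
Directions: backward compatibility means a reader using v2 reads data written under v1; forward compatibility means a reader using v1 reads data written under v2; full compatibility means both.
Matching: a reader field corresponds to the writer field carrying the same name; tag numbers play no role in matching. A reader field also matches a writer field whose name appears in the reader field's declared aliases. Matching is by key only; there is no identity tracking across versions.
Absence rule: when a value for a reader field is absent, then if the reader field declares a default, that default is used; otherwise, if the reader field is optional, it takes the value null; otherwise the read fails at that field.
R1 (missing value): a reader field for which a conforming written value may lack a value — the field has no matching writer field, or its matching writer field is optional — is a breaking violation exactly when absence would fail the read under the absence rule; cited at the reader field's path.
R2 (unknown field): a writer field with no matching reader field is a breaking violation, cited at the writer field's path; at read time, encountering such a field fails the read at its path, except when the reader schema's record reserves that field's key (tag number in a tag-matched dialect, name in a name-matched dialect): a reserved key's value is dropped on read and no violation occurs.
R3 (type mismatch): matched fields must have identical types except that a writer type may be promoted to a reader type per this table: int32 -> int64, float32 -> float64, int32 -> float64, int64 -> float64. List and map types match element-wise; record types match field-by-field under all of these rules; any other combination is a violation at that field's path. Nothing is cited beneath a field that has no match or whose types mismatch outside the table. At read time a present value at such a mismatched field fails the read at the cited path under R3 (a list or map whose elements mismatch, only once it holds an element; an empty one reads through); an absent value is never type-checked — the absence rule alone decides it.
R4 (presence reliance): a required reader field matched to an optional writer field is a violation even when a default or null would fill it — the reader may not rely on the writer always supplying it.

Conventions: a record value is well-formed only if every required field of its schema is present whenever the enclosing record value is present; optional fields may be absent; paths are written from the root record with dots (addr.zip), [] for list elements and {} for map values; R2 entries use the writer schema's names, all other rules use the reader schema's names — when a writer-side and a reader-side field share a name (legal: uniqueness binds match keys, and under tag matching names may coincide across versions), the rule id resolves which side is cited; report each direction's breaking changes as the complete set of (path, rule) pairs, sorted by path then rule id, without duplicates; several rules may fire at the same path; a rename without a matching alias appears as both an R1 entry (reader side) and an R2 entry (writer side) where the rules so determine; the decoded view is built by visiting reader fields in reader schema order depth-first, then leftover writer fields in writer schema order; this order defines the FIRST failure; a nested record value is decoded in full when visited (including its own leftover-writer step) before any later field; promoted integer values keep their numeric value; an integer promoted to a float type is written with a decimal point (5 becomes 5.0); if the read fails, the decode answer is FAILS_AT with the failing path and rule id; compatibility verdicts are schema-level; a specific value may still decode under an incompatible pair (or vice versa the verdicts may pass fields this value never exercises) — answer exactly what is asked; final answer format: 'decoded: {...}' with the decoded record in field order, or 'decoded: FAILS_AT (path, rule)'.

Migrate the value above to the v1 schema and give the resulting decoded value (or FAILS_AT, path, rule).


decoded: FAILS_AT (quantity, R1)

arrows below run writer -> reader for Ticket
migrating the Ticket value to v1:
  nickname := "omega"
  email := "alpha"
  read fails at quantity under R1 (no fill)
  => FAILS_AT (quantity, R1)
checking off the Ticket differences that do not matter here:
  field nickname in record Ticket: optional changed to required -> shifts the Ticket verdicts, not this decode
  removed field retries from record Ticket -> shifts the Ticket verdicts, not this decode
  field email in record Ticket: required changed to optional -> shifts the Ticket verdicts, not this decode


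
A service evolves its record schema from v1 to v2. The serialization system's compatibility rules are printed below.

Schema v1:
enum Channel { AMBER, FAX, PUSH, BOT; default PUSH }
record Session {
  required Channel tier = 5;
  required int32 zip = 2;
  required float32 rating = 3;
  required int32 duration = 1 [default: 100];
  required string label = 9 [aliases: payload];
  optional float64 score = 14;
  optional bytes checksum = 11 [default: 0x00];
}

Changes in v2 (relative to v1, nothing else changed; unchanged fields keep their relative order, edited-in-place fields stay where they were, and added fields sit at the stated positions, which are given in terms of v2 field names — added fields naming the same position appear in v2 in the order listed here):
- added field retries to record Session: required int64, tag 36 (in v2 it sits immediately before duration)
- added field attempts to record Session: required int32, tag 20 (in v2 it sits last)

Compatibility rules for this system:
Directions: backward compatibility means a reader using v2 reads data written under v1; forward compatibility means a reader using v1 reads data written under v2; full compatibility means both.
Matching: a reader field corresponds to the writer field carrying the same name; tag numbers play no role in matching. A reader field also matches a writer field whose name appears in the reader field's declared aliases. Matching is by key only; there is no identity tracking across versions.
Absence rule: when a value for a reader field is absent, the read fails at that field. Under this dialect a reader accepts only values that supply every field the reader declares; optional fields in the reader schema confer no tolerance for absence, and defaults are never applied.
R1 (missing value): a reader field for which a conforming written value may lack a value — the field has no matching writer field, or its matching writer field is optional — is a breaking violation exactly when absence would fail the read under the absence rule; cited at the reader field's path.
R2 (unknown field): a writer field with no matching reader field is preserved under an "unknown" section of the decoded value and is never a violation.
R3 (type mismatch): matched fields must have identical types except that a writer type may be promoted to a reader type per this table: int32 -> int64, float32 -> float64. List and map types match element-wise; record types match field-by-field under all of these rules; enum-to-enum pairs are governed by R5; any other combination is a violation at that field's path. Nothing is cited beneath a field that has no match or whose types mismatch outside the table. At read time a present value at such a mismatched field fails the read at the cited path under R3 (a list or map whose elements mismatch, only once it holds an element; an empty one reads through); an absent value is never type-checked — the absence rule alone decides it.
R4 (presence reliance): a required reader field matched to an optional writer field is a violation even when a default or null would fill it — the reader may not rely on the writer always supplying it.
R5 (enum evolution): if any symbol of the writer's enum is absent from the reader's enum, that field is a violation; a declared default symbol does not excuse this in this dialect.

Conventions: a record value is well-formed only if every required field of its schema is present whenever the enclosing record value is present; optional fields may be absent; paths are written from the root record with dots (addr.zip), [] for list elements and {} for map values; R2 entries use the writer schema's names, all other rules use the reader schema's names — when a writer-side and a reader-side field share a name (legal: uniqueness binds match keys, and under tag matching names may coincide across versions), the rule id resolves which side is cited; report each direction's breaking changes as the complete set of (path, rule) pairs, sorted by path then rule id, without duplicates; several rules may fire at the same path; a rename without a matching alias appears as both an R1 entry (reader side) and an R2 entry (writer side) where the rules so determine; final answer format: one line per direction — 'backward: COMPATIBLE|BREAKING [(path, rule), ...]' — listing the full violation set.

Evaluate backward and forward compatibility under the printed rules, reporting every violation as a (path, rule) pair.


the writer's type comes first in each Session pair
checking backward for Session: reader v2 against writer v1:
  writer required, Channel -> Channel: reader tier maps from writer tier
  writer required, int32 -> int32: reader zip maps from writer zip
  writer required, float32 -> float32: reader rating maps from writer rating
  retries has no writer counterpart
  writer required, int32 -> int32: reader duration maps from writer duration
  writer required, string -> string: reader label maps from writer label
  writer optional, float64 -> float64: reader score maps from writer score
  writer optional, bytes -> bytes: reader checksum maps from writer checksum
  attempts has no writer counterpart
  violation R1 at attempts
  violation R1 at checksum
  violation R1 at retries
  violation R1 at score
  => backward verdict for Session: BREAKING, 4 violation(s)
checking forward for Session: reader v1 against writer v2:
  writer required, Channel -> Channel: reader tier maps from writer tier
  writer required, int32 -> int32: reader zip maps from writer zip
  writer required, float32 -> float32: reader rating maps from writer rating
  writer required, int32 -> int32: reader duration maps from writer duration
  writer required, string -> string: reader label maps from writer label
  writer optional, float64 -> float64: reader score maps from writer score
  writer optional, bytes -> bytes: reader checksum maps from writer checksum
  writer field retries has no reader counterpart
  writer field attempts has no reader counterpart
  violation R1 at checksum
  violation R1 at score
  => forward verdict for Session: BREAKING, 2 violation(s)

backward: BREAKING [(attempts, R1), (checksum, R1), (retries, R1), (score, R1)]; forward: BREAKING [(checksum, R1), (score, R1)]


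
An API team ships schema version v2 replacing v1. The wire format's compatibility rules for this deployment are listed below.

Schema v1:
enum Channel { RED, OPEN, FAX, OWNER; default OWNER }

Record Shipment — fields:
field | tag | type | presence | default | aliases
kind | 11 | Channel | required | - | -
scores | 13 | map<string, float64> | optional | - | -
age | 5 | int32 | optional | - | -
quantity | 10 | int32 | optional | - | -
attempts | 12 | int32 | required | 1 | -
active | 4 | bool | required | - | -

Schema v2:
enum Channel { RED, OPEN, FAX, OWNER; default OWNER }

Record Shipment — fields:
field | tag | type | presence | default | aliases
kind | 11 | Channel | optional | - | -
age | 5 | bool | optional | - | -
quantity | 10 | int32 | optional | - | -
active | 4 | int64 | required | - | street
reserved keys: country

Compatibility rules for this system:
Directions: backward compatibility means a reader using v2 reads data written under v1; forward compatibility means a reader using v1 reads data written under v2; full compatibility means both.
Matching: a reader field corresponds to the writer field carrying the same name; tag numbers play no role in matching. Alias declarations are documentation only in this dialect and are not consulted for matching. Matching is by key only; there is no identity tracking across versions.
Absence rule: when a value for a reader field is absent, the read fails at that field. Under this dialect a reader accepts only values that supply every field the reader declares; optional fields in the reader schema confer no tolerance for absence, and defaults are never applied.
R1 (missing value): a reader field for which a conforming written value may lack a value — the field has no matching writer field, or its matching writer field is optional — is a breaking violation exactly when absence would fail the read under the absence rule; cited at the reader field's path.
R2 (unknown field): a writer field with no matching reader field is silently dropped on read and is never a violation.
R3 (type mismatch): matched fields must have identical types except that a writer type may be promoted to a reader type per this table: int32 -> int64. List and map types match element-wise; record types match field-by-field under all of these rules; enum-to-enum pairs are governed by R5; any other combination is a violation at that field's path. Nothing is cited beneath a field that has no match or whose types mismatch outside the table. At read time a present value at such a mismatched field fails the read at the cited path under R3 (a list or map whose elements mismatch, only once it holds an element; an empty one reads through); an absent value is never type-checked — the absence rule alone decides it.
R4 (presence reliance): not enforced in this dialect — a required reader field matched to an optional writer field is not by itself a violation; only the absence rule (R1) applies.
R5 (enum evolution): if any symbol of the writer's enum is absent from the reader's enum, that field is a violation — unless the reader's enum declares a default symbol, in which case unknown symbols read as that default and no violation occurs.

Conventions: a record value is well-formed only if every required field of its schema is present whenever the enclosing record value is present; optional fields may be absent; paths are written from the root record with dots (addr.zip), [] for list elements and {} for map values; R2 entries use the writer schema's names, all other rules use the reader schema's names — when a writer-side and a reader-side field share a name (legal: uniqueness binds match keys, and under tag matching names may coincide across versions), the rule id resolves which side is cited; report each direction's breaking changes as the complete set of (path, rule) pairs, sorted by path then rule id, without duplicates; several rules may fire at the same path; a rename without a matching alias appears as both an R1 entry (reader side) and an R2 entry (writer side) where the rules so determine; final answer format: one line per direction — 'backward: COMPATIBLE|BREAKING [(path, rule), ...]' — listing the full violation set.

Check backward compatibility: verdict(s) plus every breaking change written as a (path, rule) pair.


backward: BREAKING [(active, R3), (age, R1), (age, R3), (quantity, R1)]

the writer's type comes first in each Shipment pair
backward analysis of Shipment with v2 as reader and v1 as writer:
  kind <- kind (Channel -> Channel, writer required)
  age <- age (int32 -> bool, writer optional)
  quantity <- quantity (int32 -> int32, writer optional)
  active <- active (bool -> int64, writer required)
  writer field scores has no reader counterpart
  writer field attempts has no reader counterpart
  violation R3 at active
  violation R1 at age
  violation R3 at age
  violation R1 at quantity
  => backward: BREAKING (4)
the other Shipment changes do not affect what is asked:
  field kind in record Shipment: required changed to optional -> fires only in the forward direction of Shipment, which is not asked here
  removed field attempts from record Shipment -> fires only in the forward direction of Shipment, which is not asked here
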